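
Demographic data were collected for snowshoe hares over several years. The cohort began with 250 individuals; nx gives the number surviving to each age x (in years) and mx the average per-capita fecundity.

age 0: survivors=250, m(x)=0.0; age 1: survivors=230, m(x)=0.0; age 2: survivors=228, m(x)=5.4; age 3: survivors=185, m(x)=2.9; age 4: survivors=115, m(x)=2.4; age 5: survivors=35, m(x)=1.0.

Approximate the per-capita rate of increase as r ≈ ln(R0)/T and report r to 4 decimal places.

lx = nx/n0 = nx/250: 1, 0.92, 0.912, 0.74, 0.46, 0.14
R0 = Σ lx·mx = 0 + 0 + 4.9248 + 2.146 + 1.104 + 0.14 = 8.3148
Σ x·lx·mx = 21.4036; T = 21.4036/8.3148 = 2.57416…
r ≈ ln(R0)/T = ln(8.3148)/2.57416… = 0.822808… → 0.8228

0.8228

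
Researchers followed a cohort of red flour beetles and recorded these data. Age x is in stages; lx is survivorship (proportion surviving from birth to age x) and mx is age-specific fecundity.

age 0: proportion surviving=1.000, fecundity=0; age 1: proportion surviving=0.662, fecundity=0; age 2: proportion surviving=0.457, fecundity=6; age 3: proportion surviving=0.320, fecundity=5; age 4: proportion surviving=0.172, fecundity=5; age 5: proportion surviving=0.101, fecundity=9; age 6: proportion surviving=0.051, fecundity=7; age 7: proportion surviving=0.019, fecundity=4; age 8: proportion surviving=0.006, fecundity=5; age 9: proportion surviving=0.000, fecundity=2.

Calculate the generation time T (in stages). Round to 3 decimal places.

3.222

lx·mx: 0, 0, 2.742, 1.6, 0.86, 0.909, 0.357, 0.076, 0.03, 0 → R0 = 6.574
x·lx·mx: 0, 0, 5.484, 4.8, 3.44, 4.545, 2.142, 0.532, 0.24, 0 → Σ = 21.183
T = 21.183 / 6.574 = 3.222239… → 3.222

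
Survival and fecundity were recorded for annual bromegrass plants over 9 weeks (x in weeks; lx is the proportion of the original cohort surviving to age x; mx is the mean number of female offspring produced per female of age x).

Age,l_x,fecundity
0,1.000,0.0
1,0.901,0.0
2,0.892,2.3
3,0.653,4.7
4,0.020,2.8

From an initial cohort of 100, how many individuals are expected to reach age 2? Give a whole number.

89

Expected survivors = N0 · l_2 = 100 × 0.892 = 89.2 → 89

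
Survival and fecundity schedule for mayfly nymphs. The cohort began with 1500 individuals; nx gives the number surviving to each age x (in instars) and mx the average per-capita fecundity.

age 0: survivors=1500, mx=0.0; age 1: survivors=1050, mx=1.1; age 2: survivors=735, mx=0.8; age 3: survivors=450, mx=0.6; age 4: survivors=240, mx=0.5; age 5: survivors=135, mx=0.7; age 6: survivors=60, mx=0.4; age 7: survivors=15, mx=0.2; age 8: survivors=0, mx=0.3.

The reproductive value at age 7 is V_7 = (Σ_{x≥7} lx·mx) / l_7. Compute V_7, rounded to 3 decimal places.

lx = nx/n0 = nx/1500: 1, 0.7, 0.49, 0.3, 0.16, 0.09, 0.04, 0.01, 0
lx·mx for x ≥ 7: 0.002, 0 → sum = 0.002
V_7 = 0.002 / l_7 = 0.002 / 0.01 = 0.2 → 0.200

0.200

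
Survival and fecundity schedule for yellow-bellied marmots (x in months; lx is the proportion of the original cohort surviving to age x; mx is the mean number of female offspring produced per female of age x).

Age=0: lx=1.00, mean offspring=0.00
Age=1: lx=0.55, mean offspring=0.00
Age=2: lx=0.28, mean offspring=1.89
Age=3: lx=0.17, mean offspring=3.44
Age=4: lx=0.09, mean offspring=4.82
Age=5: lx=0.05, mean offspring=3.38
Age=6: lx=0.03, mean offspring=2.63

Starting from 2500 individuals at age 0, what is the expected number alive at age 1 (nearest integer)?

1375

Expected survivors = N0 · l_1 = 2500 × 0.55 = 1375 → 1375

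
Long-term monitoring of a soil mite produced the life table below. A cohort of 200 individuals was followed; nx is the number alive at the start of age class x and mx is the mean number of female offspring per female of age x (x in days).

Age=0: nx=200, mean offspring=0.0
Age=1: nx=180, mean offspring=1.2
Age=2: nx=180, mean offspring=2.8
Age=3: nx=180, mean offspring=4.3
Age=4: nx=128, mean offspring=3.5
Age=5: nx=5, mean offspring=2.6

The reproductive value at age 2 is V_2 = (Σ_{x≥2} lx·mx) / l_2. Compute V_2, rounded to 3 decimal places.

9.661

lx = nx/n0 = nx/200: 1, 0.9, 0.9, 0.9, 0.64, 0.025
lx·mx for x ≥ 2: 2.52, 3.87, 2.24, 0.065 → sum = 8.695
V_2 = 8.695 / l_2 = 8.695 / 0.9 = 9.661111… → 9.661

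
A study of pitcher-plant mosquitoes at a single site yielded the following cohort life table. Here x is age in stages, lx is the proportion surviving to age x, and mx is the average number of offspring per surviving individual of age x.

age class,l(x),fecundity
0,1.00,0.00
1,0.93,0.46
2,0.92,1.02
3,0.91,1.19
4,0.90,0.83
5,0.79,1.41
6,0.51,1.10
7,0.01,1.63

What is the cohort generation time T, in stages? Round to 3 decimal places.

lx·mx: 0, 0.4278, 0.9384, 1.0829, 0.747, 1.1139, 0.561, 0.0163 → R0 = 4.8873
x·lx·mx: 0, 0.4278, 1.8768, 3.2487, 2.988, 5.5695, 3.366, 0.1141 → Σ = 17.5909
T = 17.5909 / 4.8873 = 3.599308… → 3.599

3.599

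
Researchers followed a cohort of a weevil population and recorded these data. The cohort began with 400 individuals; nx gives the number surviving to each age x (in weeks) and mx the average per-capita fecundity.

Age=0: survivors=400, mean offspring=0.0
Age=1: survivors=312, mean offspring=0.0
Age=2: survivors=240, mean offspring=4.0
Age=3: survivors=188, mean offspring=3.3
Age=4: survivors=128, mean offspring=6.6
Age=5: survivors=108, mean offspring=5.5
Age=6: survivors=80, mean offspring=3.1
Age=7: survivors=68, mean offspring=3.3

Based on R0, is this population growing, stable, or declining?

lx = nx/n0 = nx/400: 1, 0.78, 0.6, 0.47, 0.32, 0.27, 0.2, 0.17
R0 = Σ lx·mx = 0 + 0 + 2.4 + 1.551 + 2.112 + 1.485 + 0.62 + 0.561 = 8.729
R0 > 1, so the population is growing.

growing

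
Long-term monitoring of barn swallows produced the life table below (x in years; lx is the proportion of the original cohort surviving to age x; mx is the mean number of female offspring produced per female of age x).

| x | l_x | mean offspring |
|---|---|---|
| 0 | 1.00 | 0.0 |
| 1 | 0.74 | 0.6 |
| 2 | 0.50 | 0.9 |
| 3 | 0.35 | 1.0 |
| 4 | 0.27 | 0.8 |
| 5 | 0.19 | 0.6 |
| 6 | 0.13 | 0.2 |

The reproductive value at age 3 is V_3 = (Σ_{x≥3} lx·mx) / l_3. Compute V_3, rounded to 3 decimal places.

2.017

lx·mx for x ≥ 3: 0.35, 0.216, 0.114, 0.026 → sum = 0.706
V_3 = 0.706 / l_3 = 0.706 / 0.35 = 2.017143… → 2.017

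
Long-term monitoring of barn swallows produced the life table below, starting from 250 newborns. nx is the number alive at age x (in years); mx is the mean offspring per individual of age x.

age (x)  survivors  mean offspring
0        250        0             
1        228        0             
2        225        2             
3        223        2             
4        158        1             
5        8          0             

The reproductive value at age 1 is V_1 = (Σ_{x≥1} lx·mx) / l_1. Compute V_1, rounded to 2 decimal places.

4.62

lx = nx/n0 = nx/250: 1, 0.912, 0.9, 0.892, 0.632, 0.032
lx·mx for x ≥ 1: 0, 1.8, 1.784, 0.632, 0 → sum = 4.216
V_1 = 4.216 / l_1 = 4.216 / 0.912 = 4.622807… → 4.62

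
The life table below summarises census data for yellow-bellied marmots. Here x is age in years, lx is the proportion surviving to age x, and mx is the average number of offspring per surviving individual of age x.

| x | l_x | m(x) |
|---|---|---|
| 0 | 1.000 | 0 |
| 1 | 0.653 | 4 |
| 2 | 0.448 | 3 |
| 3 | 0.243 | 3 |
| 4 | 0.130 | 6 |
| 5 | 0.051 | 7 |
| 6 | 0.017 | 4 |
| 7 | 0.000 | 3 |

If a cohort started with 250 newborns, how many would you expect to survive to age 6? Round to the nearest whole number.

Expected survivors = N0 · l_6 = 250 × 0.017 = 4.25 → 4

4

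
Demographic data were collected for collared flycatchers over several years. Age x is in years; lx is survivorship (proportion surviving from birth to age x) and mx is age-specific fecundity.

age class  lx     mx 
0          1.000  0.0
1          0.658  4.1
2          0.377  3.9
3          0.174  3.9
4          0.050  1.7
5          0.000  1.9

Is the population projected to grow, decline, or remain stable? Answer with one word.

growing

R0 = Σ lx·mx = 0 + 2.6978 + 1.4703 + 0.6786 + 0.085 + 0 = 4.9317
R0 > 1, so the population is growing.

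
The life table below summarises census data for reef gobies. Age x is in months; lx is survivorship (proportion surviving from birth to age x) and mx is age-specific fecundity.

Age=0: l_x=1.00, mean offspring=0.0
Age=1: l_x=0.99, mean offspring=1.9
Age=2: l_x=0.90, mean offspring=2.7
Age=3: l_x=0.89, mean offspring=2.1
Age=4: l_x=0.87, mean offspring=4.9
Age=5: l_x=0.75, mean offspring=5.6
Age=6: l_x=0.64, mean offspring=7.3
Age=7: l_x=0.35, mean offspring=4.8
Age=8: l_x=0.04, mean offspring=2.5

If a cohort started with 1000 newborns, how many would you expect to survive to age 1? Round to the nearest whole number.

Expected survivors = N0 · l_1 = 1000 × 0.99 = 990 → 990

990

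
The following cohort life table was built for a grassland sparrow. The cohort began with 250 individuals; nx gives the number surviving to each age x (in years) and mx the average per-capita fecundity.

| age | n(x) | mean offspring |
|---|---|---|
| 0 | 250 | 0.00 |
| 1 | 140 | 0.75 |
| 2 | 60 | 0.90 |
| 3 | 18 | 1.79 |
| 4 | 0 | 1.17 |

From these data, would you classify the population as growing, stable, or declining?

declining

lx = nx/n0 = nx/250: 1, 0.56, 0.24, 0.072, 0
R0 = Σ lx·mx = 0 + 0.42 + 0.216 + 0.12888 + 0 = 0.76488
R0 < 1, so the population is declining.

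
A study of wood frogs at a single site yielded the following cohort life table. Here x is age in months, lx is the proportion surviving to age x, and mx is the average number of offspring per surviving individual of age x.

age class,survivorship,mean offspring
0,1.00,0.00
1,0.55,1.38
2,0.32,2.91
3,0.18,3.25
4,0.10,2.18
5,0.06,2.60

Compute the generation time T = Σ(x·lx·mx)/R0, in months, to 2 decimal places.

lx·mx: 0, 0.759, 0.9312, 0.585, 0.218, 0.156 → R0 = 2.6492
x·lx·mx: 0, 0.759, 1.8624, 1.755, 0.872, 0.78 → Σ = 6.0284
T = 6.0284 / 2.6492 = 2.275555… → 2.28

2.28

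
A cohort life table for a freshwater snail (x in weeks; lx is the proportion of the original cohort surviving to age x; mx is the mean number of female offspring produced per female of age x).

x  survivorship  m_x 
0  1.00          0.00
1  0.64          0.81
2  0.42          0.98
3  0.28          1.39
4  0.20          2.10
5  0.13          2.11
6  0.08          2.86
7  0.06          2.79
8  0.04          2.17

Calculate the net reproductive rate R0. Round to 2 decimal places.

lx·mx by age: 0, 0.5184, 0.4116, 0.3892, 0.42, 0.2743, 0.2288, 0.1674, 0.0868
R0 = Σ lx·mx = 2.4965 → 2.50

2.50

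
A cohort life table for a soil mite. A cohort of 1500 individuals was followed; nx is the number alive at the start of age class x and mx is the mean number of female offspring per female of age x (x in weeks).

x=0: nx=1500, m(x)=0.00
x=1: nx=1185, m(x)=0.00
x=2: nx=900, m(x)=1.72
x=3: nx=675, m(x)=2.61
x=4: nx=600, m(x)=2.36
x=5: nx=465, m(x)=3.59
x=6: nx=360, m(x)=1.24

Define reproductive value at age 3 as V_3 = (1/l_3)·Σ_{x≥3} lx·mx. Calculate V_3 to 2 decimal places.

7.84

lx = nx/n0 = nx/1500: 1, 0.79, 0.6, 0.45, 0.4, 0.31, 0.24
lx·mx for x ≥ 3: 1.1745, 0.944, 1.1129, 0.2976 → sum = 3.529
V_3 = 3.529 / l_3 = 3.529 / 0.45 = 7.842222… → 7.84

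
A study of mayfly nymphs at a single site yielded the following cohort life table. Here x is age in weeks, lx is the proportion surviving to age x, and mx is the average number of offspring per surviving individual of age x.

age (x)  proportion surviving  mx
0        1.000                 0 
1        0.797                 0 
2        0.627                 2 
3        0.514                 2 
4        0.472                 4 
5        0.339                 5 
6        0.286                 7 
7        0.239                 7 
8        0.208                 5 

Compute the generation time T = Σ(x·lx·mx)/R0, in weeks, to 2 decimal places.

lx·mx: 0, 0, 1.254, 1.028, 1.888, 1.695, 2.002, 1.673, 1.04 → R0 = 10.58
x·lx·mx: 0, 0, 2.508, 3.084, 7.552, 8.475, 12.012, 11.711, 8.32 → Σ = 53.662
T = 53.662 / 10.58 = 5.072023… → 5.07

5.07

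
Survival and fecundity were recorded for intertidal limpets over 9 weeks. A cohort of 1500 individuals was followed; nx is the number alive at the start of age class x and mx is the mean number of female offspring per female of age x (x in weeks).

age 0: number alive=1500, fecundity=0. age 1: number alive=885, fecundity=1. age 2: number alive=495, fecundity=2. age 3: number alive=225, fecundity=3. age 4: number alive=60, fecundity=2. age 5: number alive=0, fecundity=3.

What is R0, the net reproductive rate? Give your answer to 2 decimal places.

lx = nx/n0 = nx/1500: 1, 0.59, 0.33, 0.15, 0.04, 0
lx·mx by age: 0, 0.59, 0.66, 0.45, 0.08, 0
R0 = Σ lx·mx = 1.78 → 1.78

1.78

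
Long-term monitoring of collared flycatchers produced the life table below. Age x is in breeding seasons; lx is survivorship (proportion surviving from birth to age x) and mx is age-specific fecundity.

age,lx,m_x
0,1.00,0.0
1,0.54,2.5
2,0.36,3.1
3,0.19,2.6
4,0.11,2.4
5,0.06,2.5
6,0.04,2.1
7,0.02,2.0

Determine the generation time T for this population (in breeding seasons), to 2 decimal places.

2.19

lx·mx: 0, 1.35, 1.116, 0.494, 0.264, 0.15, 0.084, 0.04 → R0 = 3.498
x·lx·mx: 0, 1.35, 2.232, 1.482, 1.056, 0.75, 0.504, 0.28 → Σ = 7.654
T = 7.654 / 3.498 = 2.188107… → 2.19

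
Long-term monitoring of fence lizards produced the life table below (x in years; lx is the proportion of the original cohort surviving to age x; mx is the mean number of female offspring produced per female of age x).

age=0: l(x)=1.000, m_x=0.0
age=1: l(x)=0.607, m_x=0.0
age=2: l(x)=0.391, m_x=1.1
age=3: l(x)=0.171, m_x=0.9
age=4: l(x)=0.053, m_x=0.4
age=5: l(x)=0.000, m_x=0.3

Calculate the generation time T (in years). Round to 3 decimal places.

lx·mx: 0, 0, 0.4301, 0.1539, 0.0212, 0 → R0 = 0.6052
x·lx·mx: 0, 0, 0.8602, 0.4617, 0.0848, 0 → Σ = 1.4067
T = 1.4067 / 0.6052 = 2.324356… → 2.324

2.324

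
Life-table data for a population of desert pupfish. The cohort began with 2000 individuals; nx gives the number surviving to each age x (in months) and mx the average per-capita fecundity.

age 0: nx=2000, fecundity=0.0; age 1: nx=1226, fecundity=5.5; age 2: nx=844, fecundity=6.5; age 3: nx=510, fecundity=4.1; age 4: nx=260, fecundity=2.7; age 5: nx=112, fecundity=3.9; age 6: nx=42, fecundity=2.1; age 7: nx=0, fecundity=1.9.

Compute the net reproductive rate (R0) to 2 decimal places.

7.77

lx = nx/n0 = nx/2000: 1, 0.613, 0.422, 0.255, 0.13, 0.056, 0.021, 0
lx·mx by age: 0, 3.3715, 2.743, 1.0455, 0.351, 0.2184, 0.0441, 0
R0 = Σ lx·mx = 7.7735 → 7.77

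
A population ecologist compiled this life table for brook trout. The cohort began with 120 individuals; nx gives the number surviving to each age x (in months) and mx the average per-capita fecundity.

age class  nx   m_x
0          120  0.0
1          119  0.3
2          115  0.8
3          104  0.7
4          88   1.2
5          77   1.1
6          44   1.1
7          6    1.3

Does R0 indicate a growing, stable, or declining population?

lx = nx/n0 = nx/120: 1, 0.99167…, 0.95833…, 0.86667…, 0.73333…, 0.64167…, 0.36667…, 0.05
R0 = Σ lx·mx = 0 + 0.2975… + 0.766667… + 0.606667… + 0.88… + 0.705833… + 0.403333… + 0.065 = 3.725…
R0 > 1, so the population is growing.

growing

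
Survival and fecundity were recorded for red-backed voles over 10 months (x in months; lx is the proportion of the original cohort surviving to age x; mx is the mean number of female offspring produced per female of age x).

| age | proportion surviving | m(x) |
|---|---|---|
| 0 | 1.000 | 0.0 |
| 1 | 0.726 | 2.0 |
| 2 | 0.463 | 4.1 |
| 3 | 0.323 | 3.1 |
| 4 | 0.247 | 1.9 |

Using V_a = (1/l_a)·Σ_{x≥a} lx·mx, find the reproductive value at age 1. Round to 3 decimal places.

6.640

lx·mx for x ≥ 1: 1.452, 1.8983, 1.0013, 0.4693 → sum = 4.8209
V_1 = 4.8209 / l_1 = 4.8209 / 0.726 = 6.640358… → 6.640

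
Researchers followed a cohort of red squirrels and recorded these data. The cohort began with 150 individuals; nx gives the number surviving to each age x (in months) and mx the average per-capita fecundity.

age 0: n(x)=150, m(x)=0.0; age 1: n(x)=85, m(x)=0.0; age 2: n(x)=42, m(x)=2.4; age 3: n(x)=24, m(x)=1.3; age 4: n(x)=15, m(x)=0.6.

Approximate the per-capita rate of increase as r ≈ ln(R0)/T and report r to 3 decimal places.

lx = nx/n0 = nx/150: 1, 0.56667…, 0.28, 0.16, 0.1
R0 = Σ lx·mx = 0 + 0 + 0.672 + 0.208 + 0.06 = 0.94…
Σ x·lx·mx = 2.208…; T = 2.208…/0.94… = 2.34894…
r ≈ ln(R0)/T = ln(0.94…)/2.34894… = -0.02634… → -0.026

-0.026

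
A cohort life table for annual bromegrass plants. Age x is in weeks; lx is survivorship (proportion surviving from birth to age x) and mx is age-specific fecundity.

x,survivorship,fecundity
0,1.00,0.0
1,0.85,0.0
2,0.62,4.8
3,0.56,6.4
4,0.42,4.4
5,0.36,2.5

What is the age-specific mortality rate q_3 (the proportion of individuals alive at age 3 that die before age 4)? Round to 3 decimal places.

q_3 = (l_3 − l_4) / l_3 = (0.56 − 0.42) / 0.56
     = 0.14 / 0.56 = 0.25 → 0.250

0.250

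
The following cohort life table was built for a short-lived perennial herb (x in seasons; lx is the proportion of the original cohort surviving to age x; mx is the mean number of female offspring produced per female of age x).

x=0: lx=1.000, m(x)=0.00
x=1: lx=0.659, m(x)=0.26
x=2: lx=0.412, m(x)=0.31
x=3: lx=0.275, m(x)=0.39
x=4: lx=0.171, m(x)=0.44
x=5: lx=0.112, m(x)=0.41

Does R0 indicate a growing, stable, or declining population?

declining

R0 = Σ lx·mx = 0 + 0.17134 + 0.12772 + 0.10725 + 0.07524 + 0.04592 = 0.52747
R0 < 1, so the population is declining.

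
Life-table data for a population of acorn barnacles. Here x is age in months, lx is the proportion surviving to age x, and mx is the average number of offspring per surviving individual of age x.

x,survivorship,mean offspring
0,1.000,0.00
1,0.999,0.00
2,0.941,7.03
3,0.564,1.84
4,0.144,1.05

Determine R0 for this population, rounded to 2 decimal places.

7.80

lx·mx by age: 0, 0, 6.61523, 1.03776, 0.1512
R0 = Σ lx·mx = 7.80419 → 7.80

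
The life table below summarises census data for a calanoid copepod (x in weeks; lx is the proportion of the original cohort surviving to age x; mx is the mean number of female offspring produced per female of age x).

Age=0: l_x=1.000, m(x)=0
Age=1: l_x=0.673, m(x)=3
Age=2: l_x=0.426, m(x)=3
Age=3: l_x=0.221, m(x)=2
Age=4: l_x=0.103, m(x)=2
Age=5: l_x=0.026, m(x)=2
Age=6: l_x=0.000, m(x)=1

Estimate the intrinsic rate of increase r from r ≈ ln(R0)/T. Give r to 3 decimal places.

0.793

R0 = Σ lx·mx = 0 + 2.019 + 1.278 + 0.442 + 0.206 + 0.052 + 0 = 3.997
Σ x·lx·mx = 6.985; T = 6.985/3.997 = 1.74756…
r ≈ ln(R0)/T = ln(3.997)/1.74756… = 0.79284… → 0.793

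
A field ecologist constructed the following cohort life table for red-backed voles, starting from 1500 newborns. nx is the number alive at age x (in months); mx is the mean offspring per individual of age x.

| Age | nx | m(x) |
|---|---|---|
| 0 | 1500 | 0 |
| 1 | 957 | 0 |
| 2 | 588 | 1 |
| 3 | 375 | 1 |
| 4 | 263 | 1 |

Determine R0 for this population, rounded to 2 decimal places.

lx = nx/n0 = nx/1500: 1, 0.638, 0.392, 0.25, 0.17533…
lx·mx by age: 0, 0, 0.392, 0.25, 0.175333…
R0 = Σ lx·mx = 0.817333… → 0.82

0.82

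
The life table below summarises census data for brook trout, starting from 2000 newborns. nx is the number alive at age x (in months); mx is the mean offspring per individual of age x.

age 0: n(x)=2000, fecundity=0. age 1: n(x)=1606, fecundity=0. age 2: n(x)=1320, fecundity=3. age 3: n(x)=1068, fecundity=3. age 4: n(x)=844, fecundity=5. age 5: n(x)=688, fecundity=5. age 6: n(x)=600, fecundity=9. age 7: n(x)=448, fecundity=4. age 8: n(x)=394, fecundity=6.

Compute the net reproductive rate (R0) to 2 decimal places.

lx = nx/n0 = nx/2000: 1, 0.803, 0.66, 0.534, 0.422, 0.344, 0.3, 0.224, 0.197
lx·mx by age: 0, 0, 1.98, 1.602, 2.11, 1.72, 2.7, 0.896, 1.182
R0 = Σ lx·mx = 12.19 → 12.19

12.19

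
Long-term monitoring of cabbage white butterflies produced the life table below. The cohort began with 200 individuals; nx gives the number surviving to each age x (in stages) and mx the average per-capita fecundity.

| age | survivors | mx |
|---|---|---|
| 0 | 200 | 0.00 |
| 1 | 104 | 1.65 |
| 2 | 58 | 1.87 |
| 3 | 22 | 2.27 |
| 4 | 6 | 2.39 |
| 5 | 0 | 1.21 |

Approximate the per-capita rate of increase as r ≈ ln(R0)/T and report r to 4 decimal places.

lx = nx/n0 = nx/200: 1, 0.52, 0.29, 0.11, 0.03, 0
R0 = Σ lx·mx = 0 + 0.858 + 0.5423 + 0.2497 + 0.0717 + 0 = 1.7217
Σ x·lx·mx = 2.9785; T = 2.9785/1.7217 = 1.72998…
r ≈ ln(R0)/T = ln(1.7217)/1.72998… = 0.314058… → 0.3141

0.3141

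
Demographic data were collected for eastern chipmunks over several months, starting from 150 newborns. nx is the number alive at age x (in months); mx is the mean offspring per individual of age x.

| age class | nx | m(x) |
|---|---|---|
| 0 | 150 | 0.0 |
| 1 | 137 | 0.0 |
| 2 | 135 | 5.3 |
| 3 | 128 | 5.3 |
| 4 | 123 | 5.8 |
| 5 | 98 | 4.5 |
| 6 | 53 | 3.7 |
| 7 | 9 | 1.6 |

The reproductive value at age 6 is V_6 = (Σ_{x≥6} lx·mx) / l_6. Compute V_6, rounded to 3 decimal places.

lx = nx/n0 = nx/150: 1, 0.91333…, 0.9, 0.85333…, 0.82, 0.65333…, 0.35333…, 0.06
lx·mx for x ≥ 6: 1.307333…, 0.096 → sum = 1.403333…
V_6 = 1.403333… / l_6 = 1.403333… / 0.353333… = 3.971698… → 3.972

3.972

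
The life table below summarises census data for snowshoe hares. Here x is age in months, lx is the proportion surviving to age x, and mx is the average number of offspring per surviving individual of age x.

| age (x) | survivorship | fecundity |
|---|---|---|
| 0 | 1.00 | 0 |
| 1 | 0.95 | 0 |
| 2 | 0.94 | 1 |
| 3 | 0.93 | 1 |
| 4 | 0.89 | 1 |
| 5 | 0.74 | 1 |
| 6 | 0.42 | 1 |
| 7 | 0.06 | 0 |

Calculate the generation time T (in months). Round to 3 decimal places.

lx·mx: 0, 0, 0.94, 0.93, 0.89, 0.74, 0.42, 0 → R0 = 3.92
x·lx·mx: 0, 0, 1.88, 2.79, 3.56, 3.7, 2.52, 0 → Σ = 14.45
T = 14.45 / 3.92 = 3.686224… → 3.686

3.686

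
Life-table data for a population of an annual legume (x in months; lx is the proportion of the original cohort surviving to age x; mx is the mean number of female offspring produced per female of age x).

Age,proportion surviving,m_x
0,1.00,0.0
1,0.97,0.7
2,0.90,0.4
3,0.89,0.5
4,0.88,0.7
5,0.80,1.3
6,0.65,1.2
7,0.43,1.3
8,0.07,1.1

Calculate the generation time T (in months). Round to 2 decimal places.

lx·mx: 0, 0.679, 0.36, 0.445, 0.616, 1.04, 0.78, 0.559, 0.077 → R0 = 4.556
x·lx·mx: 0, 0.679, 0.72, 1.335, 2.464, 5.2, 4.68, 3.913, 0.616 → Σ = 19.607
T = 19.607 / 4.556 = 4.303556… → 4.30

4.30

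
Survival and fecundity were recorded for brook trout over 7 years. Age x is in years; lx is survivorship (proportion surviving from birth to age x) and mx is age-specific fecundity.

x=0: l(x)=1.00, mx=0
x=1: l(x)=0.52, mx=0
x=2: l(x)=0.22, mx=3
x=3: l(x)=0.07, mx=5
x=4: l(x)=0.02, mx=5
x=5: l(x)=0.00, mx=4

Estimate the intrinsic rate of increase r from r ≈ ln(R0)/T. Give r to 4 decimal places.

0.0418

R0 = Σ lx·mx = 0 + 0 + 0.66 + 0.35 + 0.1 + 0 = 1.11
Σ x·lx·mx = 2.77; T = 2.77/1.11 = 2.4955…
r ≈ ln(R0)/T = ln(1.11)/2.4955… = 0.041819… → 0.0418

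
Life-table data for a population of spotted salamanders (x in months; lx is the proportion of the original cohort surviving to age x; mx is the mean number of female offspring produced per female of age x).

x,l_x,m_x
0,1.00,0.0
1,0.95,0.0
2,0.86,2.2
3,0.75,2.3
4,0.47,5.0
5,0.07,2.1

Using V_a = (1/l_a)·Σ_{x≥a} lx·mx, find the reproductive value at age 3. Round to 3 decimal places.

5.629

lx·mx for x ≥ 3: 1.725, 2.35, 0.147 → sum = 4.222
V_3 = 4.222 / l_3 = 4.222 / 0.75 = 5.629333… → 5.629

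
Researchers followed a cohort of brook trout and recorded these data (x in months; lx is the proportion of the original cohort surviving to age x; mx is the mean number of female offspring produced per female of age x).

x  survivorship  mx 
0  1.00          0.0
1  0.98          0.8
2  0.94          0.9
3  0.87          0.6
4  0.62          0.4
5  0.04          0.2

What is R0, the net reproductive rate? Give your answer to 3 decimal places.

2.408

lx·mx by age: 0, 0.784, 0.846, 0.522, 0.248, 0.008
R0 = Σ lx·mx = 2.408 → 2.408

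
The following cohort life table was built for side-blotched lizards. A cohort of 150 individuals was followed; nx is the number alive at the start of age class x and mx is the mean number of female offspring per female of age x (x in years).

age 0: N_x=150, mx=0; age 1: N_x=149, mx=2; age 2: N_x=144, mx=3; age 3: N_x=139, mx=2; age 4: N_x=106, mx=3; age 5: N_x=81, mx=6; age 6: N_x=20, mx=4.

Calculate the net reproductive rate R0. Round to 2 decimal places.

12.61

lx = nx/n0 = nx/150: 1, 0.99333…, 0.96, 0.92667…, 0.70667…, 0.54, 0.13333…
lx·mx by age: 0, 1.986667…, 2.88, 1.853333…, 2.12…, 3.24, 0.533333…
R0 = Σ lx·mx = 12.613333… → 12.61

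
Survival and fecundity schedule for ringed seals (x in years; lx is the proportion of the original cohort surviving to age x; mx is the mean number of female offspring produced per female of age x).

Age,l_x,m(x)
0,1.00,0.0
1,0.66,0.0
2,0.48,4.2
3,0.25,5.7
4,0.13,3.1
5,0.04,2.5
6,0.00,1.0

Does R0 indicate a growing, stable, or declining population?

R0 = Σ lx·mx = 0 + 0 + 2.016 + 1.425 + 0.403 + 0.1 + 0 = 3.944
R0 > 1, so the population is growing.

growing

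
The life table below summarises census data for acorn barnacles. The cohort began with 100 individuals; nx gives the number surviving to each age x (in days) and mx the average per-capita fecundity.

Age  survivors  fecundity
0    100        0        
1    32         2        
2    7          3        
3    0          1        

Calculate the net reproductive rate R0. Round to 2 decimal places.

0.85

lx = nx/n0 = nx/100: 1, 0.32, 0.07, 0
lx·mx by age: 0, 0.64, 0.21, 0
R0 = Σ lx·mx = 0.85 → 0.85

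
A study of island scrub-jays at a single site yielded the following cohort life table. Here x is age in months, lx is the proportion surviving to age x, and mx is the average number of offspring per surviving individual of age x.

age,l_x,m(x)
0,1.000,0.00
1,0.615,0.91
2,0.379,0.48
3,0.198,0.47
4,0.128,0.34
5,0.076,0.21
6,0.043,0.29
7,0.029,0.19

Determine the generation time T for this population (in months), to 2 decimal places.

lx·mx: 0, 0.55965, 0.18192, 0.09306, 0.04352, 0.01596, 0.01247, 0.00551 → R0 = 0.91209
x·lx·mx: 0, 0.55965, 0.36384, 0.27918, 0.17408, 0.0798, 0.07482, 0.03857 → Σ = 1.56994
T = 1.56994 / 0.91209 = 1.721256… → 1.72

1.72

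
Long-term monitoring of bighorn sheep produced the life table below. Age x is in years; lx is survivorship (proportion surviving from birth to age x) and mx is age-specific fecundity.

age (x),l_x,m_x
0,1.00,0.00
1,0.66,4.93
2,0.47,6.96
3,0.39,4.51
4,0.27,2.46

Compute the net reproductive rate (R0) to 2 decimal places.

8.95

lx·mx by age: 0, 3.2538, 3.2712, 1.7589, 0.6642
R0 = Σ lx·mx = 8.9481 → 8.95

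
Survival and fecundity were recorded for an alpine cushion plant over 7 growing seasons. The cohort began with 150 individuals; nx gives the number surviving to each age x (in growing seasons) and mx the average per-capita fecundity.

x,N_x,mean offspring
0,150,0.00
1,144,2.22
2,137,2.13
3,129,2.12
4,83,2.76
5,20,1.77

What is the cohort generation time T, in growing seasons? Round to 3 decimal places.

lx = nx/n0 = nx/150: 1, 0.96, 0.91333…, 0.86, 0.55333…, 0.13333…
lx·mx: 0, 2.1312, 1.9454…, 1.8232, 1.5272…, 0.236… → R0 = 7.663…
x·lx·mx: 0, 2.1312, 3.8908…, 5.4696, 6.1088…, 1.18… → Σ = 18.7804…
T = 18.7804… / 7.663… = 2.45079… → 2.451

2.451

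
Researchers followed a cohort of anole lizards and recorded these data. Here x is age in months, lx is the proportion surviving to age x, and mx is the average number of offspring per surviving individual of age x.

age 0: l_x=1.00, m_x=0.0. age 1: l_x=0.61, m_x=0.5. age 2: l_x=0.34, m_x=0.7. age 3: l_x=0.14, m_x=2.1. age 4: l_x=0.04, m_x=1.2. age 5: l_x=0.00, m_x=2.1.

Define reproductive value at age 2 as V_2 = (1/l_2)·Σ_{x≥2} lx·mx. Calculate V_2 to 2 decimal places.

1.71

lx·mx for x ≥ 2: 0.238, 0.294, 0.048, 0 → sum = 0.58
V_2 = 0.58 / l_2 = 0.58 / 0.34 = 1.705882… → 1.71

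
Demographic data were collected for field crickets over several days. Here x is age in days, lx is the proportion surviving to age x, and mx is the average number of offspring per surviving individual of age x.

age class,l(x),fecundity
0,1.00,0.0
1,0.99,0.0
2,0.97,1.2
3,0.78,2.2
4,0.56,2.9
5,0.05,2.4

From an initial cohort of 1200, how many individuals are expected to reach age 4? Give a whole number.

Expected survivors = N0 · l_4 = 1200 × 0.56 = 672 → 672

672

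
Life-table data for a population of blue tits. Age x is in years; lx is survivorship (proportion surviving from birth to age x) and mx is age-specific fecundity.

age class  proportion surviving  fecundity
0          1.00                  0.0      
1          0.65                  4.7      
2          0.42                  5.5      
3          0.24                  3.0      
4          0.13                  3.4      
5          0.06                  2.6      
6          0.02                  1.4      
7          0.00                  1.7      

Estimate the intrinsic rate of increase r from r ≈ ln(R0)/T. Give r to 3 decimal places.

R0 = Σ lx·mx = 0 + 3.055 + 2.31 + 0.72 + 0.442 + 0.156 + 0.028 + 0 = 6.711
Σ x·lx·mx = 12.551; T = 12.551/6.711 = 1.87021…
r ≈ ln(R0)/T = ln(6.711)/1.87021… = 1.01793… → 1.018

1.018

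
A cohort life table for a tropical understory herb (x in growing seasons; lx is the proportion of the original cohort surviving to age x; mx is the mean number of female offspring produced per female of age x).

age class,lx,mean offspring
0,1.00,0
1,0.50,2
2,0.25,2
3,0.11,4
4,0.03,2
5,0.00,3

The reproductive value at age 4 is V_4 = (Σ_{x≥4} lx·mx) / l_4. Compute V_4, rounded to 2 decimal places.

2.00

lx·mx for x ≥ 4: 0.06, 0 → sum = 0.06
V_4 = 0.06 / l_4 = 0.06 / 0.03 = 2 → 2.00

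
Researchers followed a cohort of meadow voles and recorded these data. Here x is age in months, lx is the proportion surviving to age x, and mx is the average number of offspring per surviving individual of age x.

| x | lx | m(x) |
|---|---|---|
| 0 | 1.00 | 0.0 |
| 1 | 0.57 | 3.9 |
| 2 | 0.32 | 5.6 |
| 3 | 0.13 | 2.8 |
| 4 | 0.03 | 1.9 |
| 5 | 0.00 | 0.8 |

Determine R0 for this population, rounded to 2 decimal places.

lx·mx by age: 0, 2.223, 1.792, 0.364, 0.057, 0
R0 = Σ lx·mx = 4.436 → 4.44

4.44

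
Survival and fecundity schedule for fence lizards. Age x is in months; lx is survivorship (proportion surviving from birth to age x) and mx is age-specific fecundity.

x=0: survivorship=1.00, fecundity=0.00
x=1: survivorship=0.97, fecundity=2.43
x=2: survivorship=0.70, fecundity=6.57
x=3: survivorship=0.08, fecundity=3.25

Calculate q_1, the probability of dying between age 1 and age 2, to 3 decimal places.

0.278

q_1 = (l_1 − l_2) / l_1 = (0.97 − 0.7) / 0.97
     = 0.27 / 0.97 = 0.278351… → 0.278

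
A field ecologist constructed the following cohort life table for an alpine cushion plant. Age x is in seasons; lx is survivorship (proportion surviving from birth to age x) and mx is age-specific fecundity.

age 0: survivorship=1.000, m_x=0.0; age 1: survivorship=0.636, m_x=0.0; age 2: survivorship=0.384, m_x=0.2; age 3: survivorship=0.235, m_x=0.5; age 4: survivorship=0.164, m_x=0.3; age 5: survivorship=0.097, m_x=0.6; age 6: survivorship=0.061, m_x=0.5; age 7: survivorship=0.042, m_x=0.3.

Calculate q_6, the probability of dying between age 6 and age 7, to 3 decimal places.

0.311

q_6 = (l_6 − l_7) / l_6 = (0.061 − 0.042) / 0.061
     = 0.019 / 0.061 = 0.311475… → 0.311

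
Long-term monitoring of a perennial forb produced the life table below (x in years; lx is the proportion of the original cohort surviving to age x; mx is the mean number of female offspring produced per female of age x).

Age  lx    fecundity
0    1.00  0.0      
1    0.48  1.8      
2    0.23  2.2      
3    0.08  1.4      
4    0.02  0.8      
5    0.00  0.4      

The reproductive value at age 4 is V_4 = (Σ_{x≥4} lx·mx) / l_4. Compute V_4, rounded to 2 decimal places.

lx·mx for x ≥ 4: 0.016, 0 → sum = 0.016
V_4 = 0.016 / l_4 = 0.016 / 0.02 = 0.8 → 0.80

0.80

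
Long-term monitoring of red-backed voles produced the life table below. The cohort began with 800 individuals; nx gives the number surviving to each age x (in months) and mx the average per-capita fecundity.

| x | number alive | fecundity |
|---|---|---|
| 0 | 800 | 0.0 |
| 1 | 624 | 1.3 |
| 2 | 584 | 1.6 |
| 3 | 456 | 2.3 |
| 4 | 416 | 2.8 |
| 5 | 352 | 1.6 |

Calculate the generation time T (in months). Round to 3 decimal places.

2.941

lx = nx/n0 = nx/800: 1, 0.78, 0.73, 0.57, 0.52, 0.44
lx·mx: 0, 1.014, 1.168, 1.311, 1.456, 0.704 → R0 = 5.653
x·lx·mx: 0, 1.014, 2.336, 3.933, 5.824, 3.52 → Σ = 16.627
T = 16.627 / 5.653 = 2.94127… → 2.941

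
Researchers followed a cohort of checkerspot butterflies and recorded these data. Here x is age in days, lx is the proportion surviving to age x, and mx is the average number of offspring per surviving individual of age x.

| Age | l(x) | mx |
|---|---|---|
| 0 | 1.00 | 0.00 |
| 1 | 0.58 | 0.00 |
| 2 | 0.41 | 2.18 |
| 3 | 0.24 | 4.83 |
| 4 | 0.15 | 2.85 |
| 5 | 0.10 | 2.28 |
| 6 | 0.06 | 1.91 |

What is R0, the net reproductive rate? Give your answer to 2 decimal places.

2.82

lx·mx by age: 0, 0, 0.8938, 1.1592, 0.4275, 0.228, 0.1146
R0 = Σ lx·mx = 2.8231 → 2.82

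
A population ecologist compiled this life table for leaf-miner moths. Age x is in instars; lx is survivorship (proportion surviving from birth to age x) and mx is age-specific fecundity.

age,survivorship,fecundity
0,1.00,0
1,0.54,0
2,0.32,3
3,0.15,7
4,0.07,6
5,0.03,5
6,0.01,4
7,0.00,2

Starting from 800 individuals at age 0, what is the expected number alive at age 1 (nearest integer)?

432

Expected survivors = N0 · l_1 = 800 × 0.54 = 432 → 432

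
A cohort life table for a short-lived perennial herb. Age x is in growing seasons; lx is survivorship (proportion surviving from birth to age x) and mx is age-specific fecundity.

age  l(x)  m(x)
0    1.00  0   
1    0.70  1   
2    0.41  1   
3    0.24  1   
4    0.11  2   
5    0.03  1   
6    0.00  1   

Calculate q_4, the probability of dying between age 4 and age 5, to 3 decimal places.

0.727

q_4 = (l_4 − l_5) / l_4 = (0.11 − 0.03) / 0.11
     = 0.08 / 0.11 = 0.727273… → 0.727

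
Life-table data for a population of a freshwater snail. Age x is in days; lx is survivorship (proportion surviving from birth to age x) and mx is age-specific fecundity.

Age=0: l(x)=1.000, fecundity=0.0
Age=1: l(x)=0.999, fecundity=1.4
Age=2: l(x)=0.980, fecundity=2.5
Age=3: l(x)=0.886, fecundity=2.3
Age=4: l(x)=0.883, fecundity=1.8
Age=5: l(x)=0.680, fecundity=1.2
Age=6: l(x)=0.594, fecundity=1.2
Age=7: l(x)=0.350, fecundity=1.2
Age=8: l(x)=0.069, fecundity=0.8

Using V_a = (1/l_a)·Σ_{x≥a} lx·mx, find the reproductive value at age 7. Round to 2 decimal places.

lx·mx for x ≥ 7: 0.42, 0.0552 → sum = 0.4752
V_7 = 0.4752 / l_7 = 0.4752 / 0.35 = 1.357714… → 1.36

1.36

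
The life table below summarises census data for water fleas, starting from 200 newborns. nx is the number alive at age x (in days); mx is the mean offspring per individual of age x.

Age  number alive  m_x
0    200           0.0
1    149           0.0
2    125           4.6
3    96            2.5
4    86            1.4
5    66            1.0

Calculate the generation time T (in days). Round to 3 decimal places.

lx = nx/n0 = nx/200: 1, 0.745, 0.625, 0.48, 0.43, 0.33
lx·mx: 0, 0, 2.875, 1.2, 0.602, 0.33 → R0 = 5.007
x·lx·mx: 0, 0, 5.75, 3.6, 2.408, 1.65 → Σ = 13.408
T = 13.408 / 5.007 = 2.677851… → 2.678

2.678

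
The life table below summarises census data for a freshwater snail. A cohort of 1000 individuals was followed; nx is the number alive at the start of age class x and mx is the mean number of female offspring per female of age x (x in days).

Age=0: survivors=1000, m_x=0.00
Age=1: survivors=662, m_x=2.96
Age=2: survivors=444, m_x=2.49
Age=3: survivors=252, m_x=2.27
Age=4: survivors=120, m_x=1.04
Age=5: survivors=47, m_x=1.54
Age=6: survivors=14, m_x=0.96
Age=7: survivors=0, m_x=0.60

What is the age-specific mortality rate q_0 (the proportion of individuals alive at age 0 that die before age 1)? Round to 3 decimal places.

0.338

lx = nx/n0 = nx/1000: 1, 0.662, 0.444, 0.252, 0.12, 0.047, 0.014, 0
q_0 = (l_0 − l_1) / l_0 = (1 − 0.662) / 1
     = 0.338 / 1 = 0.338 → 0.338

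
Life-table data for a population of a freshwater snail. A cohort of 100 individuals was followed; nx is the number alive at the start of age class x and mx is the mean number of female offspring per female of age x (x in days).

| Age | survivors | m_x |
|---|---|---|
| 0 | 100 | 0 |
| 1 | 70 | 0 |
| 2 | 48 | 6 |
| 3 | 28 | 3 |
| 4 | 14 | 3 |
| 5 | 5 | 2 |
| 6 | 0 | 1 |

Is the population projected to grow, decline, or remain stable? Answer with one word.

lx = nx/n0 = nx/100: 1, 0.7, 0.48, 0.28, 0.14, 0.05, 0
R0 = Σ lx·mx = 0 + 0 + 2.88 + 0.84 + 0.42 + 0.1 + 0 = 4.24
R0 > 1, so the population is growing.

growing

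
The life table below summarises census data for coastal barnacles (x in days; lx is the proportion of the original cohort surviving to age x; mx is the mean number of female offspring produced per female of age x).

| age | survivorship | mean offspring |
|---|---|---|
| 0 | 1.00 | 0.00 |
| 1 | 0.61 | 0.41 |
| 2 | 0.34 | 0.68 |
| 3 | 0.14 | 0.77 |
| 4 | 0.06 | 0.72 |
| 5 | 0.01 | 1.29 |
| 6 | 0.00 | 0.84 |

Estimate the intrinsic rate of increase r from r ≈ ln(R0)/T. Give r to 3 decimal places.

-0.222

R0 = Σ lx·mx = 0 + 0.2501 + 0.2312 + 0.1078 + 0.0432 + 0.0129 + 0 = 0.6452
Σ x·lx·mx = 1.2732; T = 1.2732/0.6452 = 1.97334…
r ≈ ln(R0)/T = ln(0.6452)/1.97334… = -0.22206… → -0.222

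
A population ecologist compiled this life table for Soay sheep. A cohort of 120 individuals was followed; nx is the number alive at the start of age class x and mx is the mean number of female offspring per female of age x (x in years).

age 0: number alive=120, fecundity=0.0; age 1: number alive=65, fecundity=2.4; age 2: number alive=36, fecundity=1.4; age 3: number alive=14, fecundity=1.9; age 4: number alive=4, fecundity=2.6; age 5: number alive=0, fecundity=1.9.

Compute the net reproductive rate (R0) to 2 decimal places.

2.03

lx = nx/n0 = nx/120: 1, 0.54167…, 0.3, 0.11667…, 0.03333…, 0
lx·mx by age: 0, 1.3…, 0.42, 0.221667…, 0.086667…, 0
R0 = Σ lx·mx = 2.028333… → 2.03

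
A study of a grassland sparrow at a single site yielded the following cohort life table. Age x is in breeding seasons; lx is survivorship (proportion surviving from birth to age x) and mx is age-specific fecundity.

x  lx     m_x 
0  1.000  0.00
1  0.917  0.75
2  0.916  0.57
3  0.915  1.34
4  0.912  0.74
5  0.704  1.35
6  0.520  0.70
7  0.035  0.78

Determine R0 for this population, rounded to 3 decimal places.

lx·mx by age: 0, 0.68775, 0.52212, 1.2261, 0.67488, 0.9504, 0.364, 0.0273
R0 = Σ lx·mx = 4.45255 → 4.453

4.453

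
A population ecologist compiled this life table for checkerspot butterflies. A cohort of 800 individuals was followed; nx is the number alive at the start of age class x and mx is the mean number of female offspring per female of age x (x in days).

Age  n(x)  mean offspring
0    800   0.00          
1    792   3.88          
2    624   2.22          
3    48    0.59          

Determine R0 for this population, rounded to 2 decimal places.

5.61

lx = nx/n0 = nx/800: 1, 0.99, 0.78, 0.06
lx·mx by age: 0, 3.8412, 1.7316, 0.0354
R0 = Σ lx·mx = 5.6082 → 5.61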